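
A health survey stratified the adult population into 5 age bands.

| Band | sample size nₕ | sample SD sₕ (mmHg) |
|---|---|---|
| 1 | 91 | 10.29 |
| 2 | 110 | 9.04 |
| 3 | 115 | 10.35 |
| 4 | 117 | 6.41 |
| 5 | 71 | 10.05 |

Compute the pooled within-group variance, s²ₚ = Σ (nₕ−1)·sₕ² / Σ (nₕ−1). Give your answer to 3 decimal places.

Degrees of freedom: 90 + 109 + 114 + 116 + 70 = 499.
Σ(nₕ−1)sₕ² = 90·105.8841 + 109·81.7216 + 114·107.1225 + 116·41.0881 + 70·101.0025 = 42485.583.
s²ₚ = 42485.583 / 499 = 85.14145... → 85.141.

85.141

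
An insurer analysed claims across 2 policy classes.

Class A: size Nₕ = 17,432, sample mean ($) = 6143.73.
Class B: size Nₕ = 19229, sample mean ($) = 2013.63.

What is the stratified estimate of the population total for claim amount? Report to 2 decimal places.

Estimate total by summing Nₕ·x̄ₕ over strata.
17432·6143.73 + 19229·2013.63 = 107097501.36 + 38720091.27 = 145817592.63.

145817592.63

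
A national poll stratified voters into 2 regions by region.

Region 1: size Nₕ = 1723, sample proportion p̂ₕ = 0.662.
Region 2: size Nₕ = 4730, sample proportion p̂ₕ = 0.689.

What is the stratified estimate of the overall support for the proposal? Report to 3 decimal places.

0.682

N = 1723 + 4730 = 6453.
Overall proportion = Σ (Nₕ/N)·p̂ₕ.
Σ Nₕp̂ₕ = 1140.626 + 3258.97 = 4399.596.
4399.596 / 6453 = 0.68179... → 0.682.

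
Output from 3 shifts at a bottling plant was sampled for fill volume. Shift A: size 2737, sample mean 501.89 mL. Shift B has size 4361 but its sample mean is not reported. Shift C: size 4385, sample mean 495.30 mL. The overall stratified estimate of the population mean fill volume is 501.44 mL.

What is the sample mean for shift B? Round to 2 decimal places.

507.33

N = 2737 + 4361 + 4385 = 11483.
Overall total = μ·N = 501.44·11483 = 5758035.52.
Subtract the known strata: 2737·501.89 + 4385·495.30 = 3545563.43.
Remaining total for shift B: 5758035.52 − 3545563.43 = 2212472.09.
Divide by its size: 2212472.09 / 4361 = 507.3314... → 507.33.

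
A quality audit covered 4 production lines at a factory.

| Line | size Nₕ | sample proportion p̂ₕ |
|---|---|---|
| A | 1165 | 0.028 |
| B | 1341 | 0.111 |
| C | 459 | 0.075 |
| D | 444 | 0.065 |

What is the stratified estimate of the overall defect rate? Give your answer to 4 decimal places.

Wₕ = Nₕ/N with N = 3409: 0.3417, 0.3934, 0.1346, 0.1302.
p̂_st = 0.3417·0.028 + 0.3934·0.111 + 0.1346·0.075 + 0.1302·0.065 ≈ 0.071797... → 0.0718.

0.0718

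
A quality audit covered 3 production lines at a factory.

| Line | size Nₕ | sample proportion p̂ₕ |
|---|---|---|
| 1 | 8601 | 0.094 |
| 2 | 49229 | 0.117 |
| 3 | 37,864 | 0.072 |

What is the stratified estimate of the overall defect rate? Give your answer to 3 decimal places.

0.097

N = 8601 + 49229 + 37864 = 95694.
Overall proportion = Σ (Nₕ/N)·p̂ₕ.
Σ Nₕp̂ₕ = 808.494 + 5759.793 + 2726.208 = 9294.495.
9294.495 / 95694 = 0.09713... → 0.097.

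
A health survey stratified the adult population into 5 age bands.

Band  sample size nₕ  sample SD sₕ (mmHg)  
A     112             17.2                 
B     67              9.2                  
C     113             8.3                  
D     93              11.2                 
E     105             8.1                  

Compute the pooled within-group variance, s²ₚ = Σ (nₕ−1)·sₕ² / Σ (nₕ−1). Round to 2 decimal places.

133.00

A: (112−1)·17.2² = 111·295.84 = 32838.24
B: (67−1)·9.2² = 66·84.64 = 5586.24
C: (113−1)·8.3² = 112·68.89 = 7715.68
D: (93−1)·11.2² = 92·125.44 = 11540.48
E: (105−1)·8.1² = 104·65.61 = 6823.44
Numerator = 64504.08; denominator = Σ(nₕ−1) = 485.
s²ₚ = 64504.08/485 = 132.9981... → 133.00.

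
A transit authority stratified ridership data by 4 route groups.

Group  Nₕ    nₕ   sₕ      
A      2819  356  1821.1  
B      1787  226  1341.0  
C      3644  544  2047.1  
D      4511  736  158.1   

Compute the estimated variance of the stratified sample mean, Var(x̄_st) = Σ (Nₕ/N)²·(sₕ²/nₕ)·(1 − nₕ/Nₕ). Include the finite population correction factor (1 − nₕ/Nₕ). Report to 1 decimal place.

1071.4

N = 12761. Term for each stratum: Wₕ²sₕ²/nₕ·(1−nₕ/Nₕ).
Var(x̄_st) = 397.1986 + 136.3035 + 534.3796 + 3.5515 = 1071.4331 → 1071.4.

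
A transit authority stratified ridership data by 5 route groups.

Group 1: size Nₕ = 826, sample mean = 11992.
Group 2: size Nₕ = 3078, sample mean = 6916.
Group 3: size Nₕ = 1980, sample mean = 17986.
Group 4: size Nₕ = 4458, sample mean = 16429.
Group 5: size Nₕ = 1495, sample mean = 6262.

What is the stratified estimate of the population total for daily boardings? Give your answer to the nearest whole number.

149407292

1: 826·11992 = 9905392
2: 3078·6916 = 21287448
3: 1980·17986 = 35612280
4: 4458·16429 = 73240482
5: 1495·6262 = 9361690
τ̂ = Σ Nₕx̄ₕ = 149407292.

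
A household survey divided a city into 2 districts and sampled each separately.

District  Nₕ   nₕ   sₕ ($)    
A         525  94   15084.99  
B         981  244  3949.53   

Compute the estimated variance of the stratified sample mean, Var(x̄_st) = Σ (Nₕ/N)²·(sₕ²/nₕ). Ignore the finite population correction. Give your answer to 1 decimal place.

321318.2

N = 1506. Term for each stratum: Wₕ²sₕ²/nₕ.
Var(x̄_st) = 294192.0027 + 27126.2074 = 321318.2101 → 321318.2.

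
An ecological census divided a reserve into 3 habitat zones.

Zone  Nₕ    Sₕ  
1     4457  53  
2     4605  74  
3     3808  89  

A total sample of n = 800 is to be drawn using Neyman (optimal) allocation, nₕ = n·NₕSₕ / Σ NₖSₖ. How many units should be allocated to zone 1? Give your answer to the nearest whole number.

206

Σ NₕSₕ = 4457·53 + 4605·74 + 3808·89 = 915903.
Share for 1: 236221/915903 = 0.25791.
n_1 = 800 × 0.25791 = 206.328... → 206.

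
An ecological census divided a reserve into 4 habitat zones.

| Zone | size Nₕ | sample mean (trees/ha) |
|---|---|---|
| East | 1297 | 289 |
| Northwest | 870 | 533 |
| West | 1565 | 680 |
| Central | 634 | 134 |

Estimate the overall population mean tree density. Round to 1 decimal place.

N = 1297 + 870 + 1565 + 634 = 4366.
Overall mean = Σ (Nₕ/N)·x̄ₕ — weight by population share, not a simple average.
Σ Nₕx̄ₕ = 1297·289 + 870·533 + 1565·680 + 634·134 = 374833 + 463710 + 1064200 + 84956 = 1987699.
Divide by N: 1987699 / 4366 = 455.268... → 455.3.

455.3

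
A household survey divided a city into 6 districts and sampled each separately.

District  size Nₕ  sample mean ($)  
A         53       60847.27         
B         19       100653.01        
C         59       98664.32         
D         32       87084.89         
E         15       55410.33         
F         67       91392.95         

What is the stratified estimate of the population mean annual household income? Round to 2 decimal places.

84488.60

N = 245; weights Wₕ = Nₕ/N = (0.2163, 0.0776, 0.2408, 0.1306, 0.0612, 0.2735).
x̄_st = Σ Wₕ·x̄ₕ = 0.2163·60847.27 + 0.0776·100653.01 + 0.2408·98664.32 + 0.1306·87084.89 + 0.0612·55410.33 + 0.2735·91392.95 ≈ 84488.5978...
→ 84488.60.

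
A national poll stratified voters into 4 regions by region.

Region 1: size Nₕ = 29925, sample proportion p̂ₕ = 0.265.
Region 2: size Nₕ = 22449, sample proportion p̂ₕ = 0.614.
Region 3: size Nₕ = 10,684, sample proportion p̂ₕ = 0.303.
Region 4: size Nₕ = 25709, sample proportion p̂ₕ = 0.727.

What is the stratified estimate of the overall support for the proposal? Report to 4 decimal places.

0.4916

N = 29925 + 22449 + 10684 + 25709 = 88767.
Overall proportion = Σ (Nₕ/N)·p̂ₕ.
Σ Nₕp̂ₕ = 7930.125 + 13783.686 + 3237.252 + 18690.443 = 43641.506.
43641.506 / 88767 = 0.491641... → 0.4916.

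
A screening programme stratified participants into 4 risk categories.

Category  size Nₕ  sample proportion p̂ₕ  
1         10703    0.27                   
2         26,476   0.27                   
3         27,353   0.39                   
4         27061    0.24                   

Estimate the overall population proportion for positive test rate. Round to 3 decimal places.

Wₕ = Nₕ/N with N = 91593: 0.1169, 0.2891, 0.2986, 0.2954.
p̂_st = 0.1169·0.27 + 0.2891·0.27 + 0.2986·0.39 + 0.2954·0.24 ≈ 0.29697... → 0.297.

0.297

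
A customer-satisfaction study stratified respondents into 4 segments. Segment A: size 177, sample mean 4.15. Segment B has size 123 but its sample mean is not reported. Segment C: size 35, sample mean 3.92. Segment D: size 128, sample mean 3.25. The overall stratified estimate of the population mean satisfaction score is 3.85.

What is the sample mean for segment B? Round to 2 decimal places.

N = 177 + 123 + 35 + 128 = 463.
Overall total = μ·N = 3.85·463 = 1782.55.
Subtract the known strata: 177·4.15 + 35·3.92 + 128·3.25 = 1287.75.
Remaining total for segment B: 1782.55 − 1287.75 = 494.8.
Divide by its size: 494.8 / 123 = 4.0228... → 4.02.

4.02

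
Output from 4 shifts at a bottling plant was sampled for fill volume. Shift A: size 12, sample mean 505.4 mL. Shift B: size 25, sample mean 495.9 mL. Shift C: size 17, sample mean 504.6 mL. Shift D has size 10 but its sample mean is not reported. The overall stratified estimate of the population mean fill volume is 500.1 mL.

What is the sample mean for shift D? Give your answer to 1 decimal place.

496.6

Σ Nₕx̄ₕ = N·μ, so 10·x̄_D = 64·500.1 − (12·505.4 + 25·495.9 + 17·504.6).
= 32006.4 − 27040.5 = 4965.9.
x̄_D = 4965.9 / 10 = 496.59 → 496.6.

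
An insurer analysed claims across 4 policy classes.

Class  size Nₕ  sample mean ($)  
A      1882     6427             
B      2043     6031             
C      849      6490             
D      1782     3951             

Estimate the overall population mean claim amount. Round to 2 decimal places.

x̄_st = (Σ Nₕx̄ₕ) / (Σ Nₕ) = (1882·6427 + 2043·6031 + 849·6490 + 1782·3951) / 6556
= 36967639 / 6556 = 5638.7491... → 5638.75.

5638.75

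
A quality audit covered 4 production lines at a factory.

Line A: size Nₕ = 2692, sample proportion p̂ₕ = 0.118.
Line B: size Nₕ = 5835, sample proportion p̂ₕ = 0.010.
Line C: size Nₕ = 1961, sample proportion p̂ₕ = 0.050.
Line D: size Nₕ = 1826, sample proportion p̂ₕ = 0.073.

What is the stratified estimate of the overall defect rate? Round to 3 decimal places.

0.049

Wₕ = Nₕ/N with N = 12314: 0.2186, 0.4739, 0.1592, 0.1483.
p̂_st = 0.2186·0.118 + 0.4739·0.010 + 0.1592·0.050 + 0.1483·0.073 ≈ 0.04932... → 0.049.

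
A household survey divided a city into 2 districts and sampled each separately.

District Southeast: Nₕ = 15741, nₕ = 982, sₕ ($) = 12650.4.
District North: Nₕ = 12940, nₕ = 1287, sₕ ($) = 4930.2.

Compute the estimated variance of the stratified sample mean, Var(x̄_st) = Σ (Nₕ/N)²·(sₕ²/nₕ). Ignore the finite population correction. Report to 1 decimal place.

52932.2

N = 28681. Term for each stratum: Wₕ²sₕ²/nₕ.
Var(x̄_st) = 49087.7456 + 3844.4171 = 52932.1627 → 52932.2.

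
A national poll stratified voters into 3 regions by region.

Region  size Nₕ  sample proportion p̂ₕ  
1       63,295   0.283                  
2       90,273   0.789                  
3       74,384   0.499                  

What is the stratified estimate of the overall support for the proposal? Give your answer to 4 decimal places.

N = 63295 + 90273 + 74384 = 227952.
Overall proportion = Σ (Nₕ/N)·p̂ₕ.
Σ Nₕp̂ₕ = 17912.485 + 71225.397 + 37117.616 = 126255.498.
126255.498 / 227952 = 0.553869... → 0.5539.

0.5539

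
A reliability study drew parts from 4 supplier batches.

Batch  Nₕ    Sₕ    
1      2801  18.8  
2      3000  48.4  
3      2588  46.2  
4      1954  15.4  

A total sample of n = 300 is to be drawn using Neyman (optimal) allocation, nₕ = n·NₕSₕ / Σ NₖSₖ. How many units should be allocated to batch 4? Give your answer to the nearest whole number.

26

1: NₕSₕ = 2801·18.8 = 52658.8
2: NₕSₕ = 3000·48.4 = 145200
3: NₕSₕ = 2588·46.2 = 119565.6
4: NₕSₕ = 1954·15.4 = 30091.6
Σ NₕSₕ = 347516.
n_4 = 300·30091.6/347516 = 25.977... → 26.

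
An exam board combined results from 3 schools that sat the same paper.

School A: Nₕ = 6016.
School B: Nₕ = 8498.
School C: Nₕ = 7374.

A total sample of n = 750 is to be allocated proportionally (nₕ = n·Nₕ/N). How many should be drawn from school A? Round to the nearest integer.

206

Share of school A = 6016/21888 = 0.27485.
Allocate 750 × 0.27485 = 206.140... → 206.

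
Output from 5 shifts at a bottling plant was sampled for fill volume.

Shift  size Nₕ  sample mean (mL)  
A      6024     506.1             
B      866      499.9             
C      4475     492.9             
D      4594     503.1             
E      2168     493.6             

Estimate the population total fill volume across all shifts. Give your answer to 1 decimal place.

9068753.5

Estimate total by summing Nₕ·x̄ₕ over strata.
6024·506.1 + 866·499.9 + 4475·492.9 + 4594·503.1 + 2168·493.6 = 3048746.4 + 432913.4 + 2205727.5 + 2311241.4 + 1070124.8 = 9068753.5.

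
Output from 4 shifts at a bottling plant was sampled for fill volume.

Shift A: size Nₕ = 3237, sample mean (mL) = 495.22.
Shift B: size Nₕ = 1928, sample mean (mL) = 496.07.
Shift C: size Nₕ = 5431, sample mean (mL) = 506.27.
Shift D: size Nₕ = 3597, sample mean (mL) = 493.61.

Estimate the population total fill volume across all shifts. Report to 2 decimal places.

A: 3237·495.22 = 1603027.14
B: 1928·496.07 = 956422.96
C: 5431·506.27 = 2749552.37
D: 3597·493.61 = 1775515.17
τ̂ = Σ Nₕx̄ₕ = 7084517.64.

7084517.64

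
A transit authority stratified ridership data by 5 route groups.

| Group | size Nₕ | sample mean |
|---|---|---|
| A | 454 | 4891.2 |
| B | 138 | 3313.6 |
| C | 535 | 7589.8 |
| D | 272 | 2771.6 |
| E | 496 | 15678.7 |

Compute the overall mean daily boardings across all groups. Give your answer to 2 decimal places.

x̄_st = (Σ Nₕx̄ₕ) / (Σ Nₕ) = (454·4891.2 + 138·3313.6 + 535·7589.8 + 272·2771.6 + 496·15678.7) / 1895
= 15268935 / 1895 = 8057.4855... → 8057.49.

8057.49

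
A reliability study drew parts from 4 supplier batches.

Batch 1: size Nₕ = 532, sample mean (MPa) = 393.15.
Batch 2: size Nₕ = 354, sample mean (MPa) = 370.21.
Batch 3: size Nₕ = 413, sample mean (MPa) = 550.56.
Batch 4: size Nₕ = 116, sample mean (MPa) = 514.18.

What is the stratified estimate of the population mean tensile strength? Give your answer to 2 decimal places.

N = 532 + 354 + 413 + 116 = 1415.
Overall mean = Σ (Nₕ/N)·x̄ₕ — weight by population share, not a simple average.
Σ Nₕx̄ₕ = 532·393.15 + 354·370.21 + 413·550.56 + 116·514.18 = 209155.8 + 131054.34 + 227381.28 + 59644.88 = 627236.3.
Divide by N: 627236.3 / 1415 = 443.2765... → 443.28.

443.28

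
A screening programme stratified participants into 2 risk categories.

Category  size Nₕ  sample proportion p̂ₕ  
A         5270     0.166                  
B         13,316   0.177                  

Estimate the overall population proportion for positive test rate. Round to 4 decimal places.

Wₕ = Nₕ/N with N = 18586: 0.2835, 0.7165.
p̂_st = 0.2835·0.166 + 0.7165·0.177 ≈ 0.173881... → 0.1739.

0.1739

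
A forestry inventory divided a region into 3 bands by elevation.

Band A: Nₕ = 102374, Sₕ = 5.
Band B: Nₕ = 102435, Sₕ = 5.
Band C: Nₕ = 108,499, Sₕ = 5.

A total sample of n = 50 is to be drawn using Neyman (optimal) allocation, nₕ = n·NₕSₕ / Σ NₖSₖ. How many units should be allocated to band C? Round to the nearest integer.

A: NₕSₕ = 102374·5 = 511870
B: NₕSₕ = 102435·5 = 512175
C: NₕSₕ = 108499·5 = 542495
Σ NₕSₕ = 1566540.
n_C = 50·542495/1566540 = 17.315... → 17.

17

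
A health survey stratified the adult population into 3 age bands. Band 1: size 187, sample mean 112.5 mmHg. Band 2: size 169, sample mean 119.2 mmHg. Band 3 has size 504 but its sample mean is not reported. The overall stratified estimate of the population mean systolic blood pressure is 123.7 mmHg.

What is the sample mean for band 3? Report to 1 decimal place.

129.4

Σ Nₕx̄ₕ = N·μ, so 504·x̄_3 = 860·123.7 − (187·112.5 + 169·119.2).
= 106382 − 41182.3 = 65199.7.
x̄_3 = 65199.7 / 504 = 129.364... → 129.4.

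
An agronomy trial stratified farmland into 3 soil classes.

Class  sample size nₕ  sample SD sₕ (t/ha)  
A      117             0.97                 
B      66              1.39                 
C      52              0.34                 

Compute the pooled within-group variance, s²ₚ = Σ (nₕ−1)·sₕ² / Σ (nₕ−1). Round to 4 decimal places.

1.0372

A: (117−1)·0.97² = 116·0.9409 = 109.1444
B: (66−1)·1.39² = 65·1.9321 = 125.5865
C: (52−1)·0.34² = 51·0.1156 = 5.8956
Numerator = 240.6265; denominator = Σ(nₕ−1) = 232.
s²ₚ = 240.6265/232 = 1.037183... → 1.0372.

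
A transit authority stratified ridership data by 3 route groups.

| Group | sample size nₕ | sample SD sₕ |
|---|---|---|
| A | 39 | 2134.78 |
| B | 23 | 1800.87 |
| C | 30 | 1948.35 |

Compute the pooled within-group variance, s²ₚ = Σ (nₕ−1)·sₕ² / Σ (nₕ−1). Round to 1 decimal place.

Degrees of freedom: 38 + 22 + 29 = 89.
Σ(nₕ−1)sₕ² = 38·4557285.6484 + 22·3243132.7569 + 29·3796067.7225 = 354611739.2435.
s²ₚ = 354611739.2435 / 89 = 3984401.565... → 3984401.6.

3984401.6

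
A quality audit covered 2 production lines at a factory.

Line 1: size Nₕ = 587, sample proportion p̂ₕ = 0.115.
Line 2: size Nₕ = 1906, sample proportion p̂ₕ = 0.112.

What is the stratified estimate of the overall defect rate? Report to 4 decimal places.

N = 587 + 1906 = 2493.
Overall proportion = Σ (Nₕ/N)·p̂ₕ.
Σ Nₕp̂ₕ = 67.505 + 213.472 = 280.977.
280.977 / 2493 = 0.112706... → 0.1127.

0.1127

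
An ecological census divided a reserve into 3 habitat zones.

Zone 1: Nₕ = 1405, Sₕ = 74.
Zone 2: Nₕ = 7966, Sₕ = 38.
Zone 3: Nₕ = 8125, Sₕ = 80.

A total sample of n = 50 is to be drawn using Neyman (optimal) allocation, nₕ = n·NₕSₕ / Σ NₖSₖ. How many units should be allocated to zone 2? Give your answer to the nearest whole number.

14

Σ NₕSₕ = 1405·74 + 7966·38 + 8125·80 = 1056678.
Share for 2: 302708/1056678 = 0.28647.
n_2 = 50 × 0.28647 = 14.324... → 14.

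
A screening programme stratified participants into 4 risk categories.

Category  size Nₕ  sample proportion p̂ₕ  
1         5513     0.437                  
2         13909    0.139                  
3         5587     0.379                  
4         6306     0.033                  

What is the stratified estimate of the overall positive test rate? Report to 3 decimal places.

0.213

N = 5513 + 13909 + 5587 + 6306 = 31315.
Overall proportion = Σ (Nₕ/N)·p̂ₕ.
Σ Nₕp̂ₕ = 2409.181 + 1933.351 + 2117.473 + 208.098 = 6668.103.
6668.103 / 31315 = 0.21294... → 0.213.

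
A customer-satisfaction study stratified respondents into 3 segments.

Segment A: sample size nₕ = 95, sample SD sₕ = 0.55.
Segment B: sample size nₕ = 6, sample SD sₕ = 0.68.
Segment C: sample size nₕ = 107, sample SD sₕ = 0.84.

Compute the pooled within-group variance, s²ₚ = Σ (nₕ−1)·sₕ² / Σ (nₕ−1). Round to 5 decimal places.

0.51483

A: (95−1)·0.55² = 94·0.3025 = 28.435
B: (6−1)·0.68² = 5·0.4624 = 2.312
C: (107−1)·0.84² = 106·0.7056 = 74.7936
Numerator = 105.5406; denominator = Σ(nₕ−1) = 205.
s²ₚ = 105.5406/205 = 0.5148322... → 0.51483.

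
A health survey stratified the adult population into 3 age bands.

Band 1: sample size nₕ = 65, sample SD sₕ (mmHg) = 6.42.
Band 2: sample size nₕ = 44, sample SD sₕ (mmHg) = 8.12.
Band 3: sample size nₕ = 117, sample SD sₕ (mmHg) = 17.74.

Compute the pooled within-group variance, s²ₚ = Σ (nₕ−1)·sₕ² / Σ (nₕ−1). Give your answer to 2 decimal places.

188.25

1: (65−1)·6.42² = 64·41.2164 = 2637.8496
2: (44−1)·8.12² = 43·65.9344 = 2835.1792
3: (117−1)·17.74² = 116·314.7076 = 36506.0816
Numerator = 41979.1104; denominator = Σ(nₕ−1) = 223.
s²ₚ = 41979.1104/223 = 188.2471... → 188.25.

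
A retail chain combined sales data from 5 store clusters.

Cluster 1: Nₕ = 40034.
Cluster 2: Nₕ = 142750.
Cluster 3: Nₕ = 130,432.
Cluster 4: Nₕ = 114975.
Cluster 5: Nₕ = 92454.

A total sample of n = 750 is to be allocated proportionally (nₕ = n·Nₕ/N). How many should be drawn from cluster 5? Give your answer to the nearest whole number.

133

N = 40034 + 142750 + 130432 + 114975 + 92454 = 520645.
n_5 = 750·92454/520645 = 133.182... → 133.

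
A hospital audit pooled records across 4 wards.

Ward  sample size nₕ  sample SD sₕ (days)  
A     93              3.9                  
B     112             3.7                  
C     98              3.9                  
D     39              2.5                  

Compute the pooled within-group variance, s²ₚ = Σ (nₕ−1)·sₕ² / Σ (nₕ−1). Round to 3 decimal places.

13.703

Degrees of freedom: 92 + 111 + 97 + 38 = 338.
Σ(nₕ−1)sₕ² = 92·15.21 + 111·13.69 + 97·15.21 + 38·6.25 = 4631.78.
s²ₚ = 4631.78 / 338 = 13.70349... → 13.703.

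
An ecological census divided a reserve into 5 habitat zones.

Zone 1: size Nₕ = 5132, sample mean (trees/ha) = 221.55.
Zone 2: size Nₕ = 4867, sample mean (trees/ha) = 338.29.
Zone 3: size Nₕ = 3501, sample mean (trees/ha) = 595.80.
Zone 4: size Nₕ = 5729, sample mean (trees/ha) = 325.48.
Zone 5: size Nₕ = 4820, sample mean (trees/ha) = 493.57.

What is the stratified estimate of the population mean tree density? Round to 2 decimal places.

N = 5132 + 4867 + 3501 + 5729 + 4820 = 24049.
Overall mean = Σ (Nₕ/N)·x̄ₕ — weight by population share, not a simple average.
Σ Nₕx̄ₕ = 5132·221.55 + 4867·338.29 + 3501·595.80 + 5729·325.48 + 4820·493.57 = 1136994.6 + 1646457.43 + 2085895.8 + 1864674.92 + 2379007.4 = 9113030.15.
Divide by N: 9113030.15 / 24049 = 378.9359... → 378.94.

378.94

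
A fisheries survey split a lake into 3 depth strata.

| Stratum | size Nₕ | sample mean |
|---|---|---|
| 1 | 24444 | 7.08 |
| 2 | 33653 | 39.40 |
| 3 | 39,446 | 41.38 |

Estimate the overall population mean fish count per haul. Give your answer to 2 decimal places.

x̄_st = (Σ Nₕx̄ₕ) / (Σ Nₕ) = (24444·7.08 + 33653·39.40 + 39446·41.38) / 97543
= 3131267.2 / 97543 = 32.1014... → 32.10.

32.10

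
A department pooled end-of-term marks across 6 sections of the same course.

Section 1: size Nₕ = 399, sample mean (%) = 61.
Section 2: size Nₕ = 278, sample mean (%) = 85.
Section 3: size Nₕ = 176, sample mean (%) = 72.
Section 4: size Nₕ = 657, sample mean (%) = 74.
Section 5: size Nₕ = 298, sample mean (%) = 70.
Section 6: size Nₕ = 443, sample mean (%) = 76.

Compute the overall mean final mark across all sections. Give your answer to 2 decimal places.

N = 399 + 278 + 176 + 657 + 298 + 443 = 2251.
The stratified mean weights each stratum mean by its population share Nₕ/N.
Σ Nₕx̄ₕ = 399·61 + 278·85 + 176·72 + 657·74 + 298·70 + 443·76 = 24339 + 23630 + 12672 + 48618 + 20860 + 33668 = 163787.
Divide by N: 163787 / 2251 = 72.7619... → 72.76.

72.76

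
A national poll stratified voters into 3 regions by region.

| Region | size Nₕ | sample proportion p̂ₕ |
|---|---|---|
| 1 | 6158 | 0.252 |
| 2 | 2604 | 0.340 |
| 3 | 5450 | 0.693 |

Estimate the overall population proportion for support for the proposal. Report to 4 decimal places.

0.4372

Wₕ = Nₕ/N with N = 14212: 0.4333, 0.1832, 0.3835.
p̂_st = 0.4333·0.252 + 0.1832·0.340 + 0.3835·0.693 ≈ 0.437238... → 0.4372.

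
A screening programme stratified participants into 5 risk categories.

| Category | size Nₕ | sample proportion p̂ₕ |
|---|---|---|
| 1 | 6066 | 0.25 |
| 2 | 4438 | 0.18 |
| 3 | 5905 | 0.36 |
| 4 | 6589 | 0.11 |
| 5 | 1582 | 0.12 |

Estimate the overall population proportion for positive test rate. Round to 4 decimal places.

0.2179

Wₕ = Nₕ/N with N = 24580: 0.2468, 0.1806, 0.2402, 0.2681, 0.0644.
p̂_st = 0.2468·0.25 + 0.1806·0.18 + 0.2402·0.36 + 0.2681·0.11 + 0.0644·0.12 ≈ 0.217891... → 0.2179.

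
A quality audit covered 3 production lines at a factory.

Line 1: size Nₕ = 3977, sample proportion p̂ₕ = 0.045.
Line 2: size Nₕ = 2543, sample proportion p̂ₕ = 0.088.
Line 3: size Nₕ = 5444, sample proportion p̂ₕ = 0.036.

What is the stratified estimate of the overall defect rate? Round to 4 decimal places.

N = 3977 + 2543 + 5444 = 11964.
Overall proportion = Σ (Nₕ/N)·p̂ₕ.
Σ Nₕp̂ₕ = 178.965 + 223.784 + 195.984 = 598.733.
598.733 / 11964 = 0.050045... → 0.0500.

0.0500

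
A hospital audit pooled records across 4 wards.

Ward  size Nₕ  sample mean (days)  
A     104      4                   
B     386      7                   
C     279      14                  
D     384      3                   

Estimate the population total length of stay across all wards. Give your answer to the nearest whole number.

A: 104·4 = 416
B: 386·7 = 2702
C: 279·14 = 3906
D: 384·3 = 1152
τ̂ = Σ Nₕx̄ₕ = 8176.

8176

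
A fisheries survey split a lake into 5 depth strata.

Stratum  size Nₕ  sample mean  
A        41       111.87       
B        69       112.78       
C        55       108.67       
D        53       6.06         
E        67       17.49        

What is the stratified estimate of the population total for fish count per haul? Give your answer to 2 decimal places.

19838.35

Estimate total by summing Nₕ·x̄ₕ over strata.
41·111.87 + 69·112.78 + 55·108.67 + 53·6.06 + 67·17.49 = 4586.67 + 7781.82 + 5976.85 + 321.18 + 1171.83 = 19838.35.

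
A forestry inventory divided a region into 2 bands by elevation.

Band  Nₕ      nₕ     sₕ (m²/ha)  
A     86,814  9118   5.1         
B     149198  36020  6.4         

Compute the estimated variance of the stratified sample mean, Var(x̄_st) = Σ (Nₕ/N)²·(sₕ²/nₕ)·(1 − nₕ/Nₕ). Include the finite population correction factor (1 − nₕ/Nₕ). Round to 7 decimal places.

N = 236012. Term for each stratum: Wₕ²sₕ²/nₕ·(1−nₕ/Nₕ).
Var(x̄_st) = 0.0003454308 + 0.0003447252 = 0.0006901560 → 0.0006902.

0.0006902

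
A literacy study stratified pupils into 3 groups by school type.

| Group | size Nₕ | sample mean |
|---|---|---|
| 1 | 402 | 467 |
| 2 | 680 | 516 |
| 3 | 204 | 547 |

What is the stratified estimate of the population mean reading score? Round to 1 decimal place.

N = 402 + 680 + 204 = 1286.
The stratified mean weights each stratum mean by its population share Nₕ/N.
Σ Nₕx̄ₕ = 402·467 + 680·516 + 204·547 = 187734 + 350880 + 111588 = 650202.
Divide by N: 650202 / 1286 = 505.600... → 505.6.

505.6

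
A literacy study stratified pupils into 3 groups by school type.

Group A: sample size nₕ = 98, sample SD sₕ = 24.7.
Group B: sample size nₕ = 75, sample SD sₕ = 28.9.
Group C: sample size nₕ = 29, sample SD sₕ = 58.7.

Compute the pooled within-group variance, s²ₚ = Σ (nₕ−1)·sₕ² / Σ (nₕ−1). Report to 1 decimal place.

1092.8

A: (98−1)·24.7² = 97·610.09 = 59178.73
B: (75−1)·28.9² = 74·835.21 = 61805.54
C: (29−1)·58.7² = 28·3445.69 = 96479.32
Numerator = 217463.59; denominator = Σ(nₕ−1) = 199.
s²ₚ = 217463.59/199 = 1092.782... → 1092.8.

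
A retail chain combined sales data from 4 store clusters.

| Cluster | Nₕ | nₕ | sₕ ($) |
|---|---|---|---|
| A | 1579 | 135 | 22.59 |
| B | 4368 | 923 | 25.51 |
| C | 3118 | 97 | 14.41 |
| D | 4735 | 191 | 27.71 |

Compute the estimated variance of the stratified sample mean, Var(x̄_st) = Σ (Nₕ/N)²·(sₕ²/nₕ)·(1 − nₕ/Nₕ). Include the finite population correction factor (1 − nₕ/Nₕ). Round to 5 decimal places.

N = 13800. Term for each stratum: Wₕ²sₕ²/nₕ·(1−nₕ/Nₕ).
Var(x̄_st) = 0.04525743 + 0.05570997 + 0.10588267 + 0.45419235 = 0.66104242 → 0.66104.

0.66104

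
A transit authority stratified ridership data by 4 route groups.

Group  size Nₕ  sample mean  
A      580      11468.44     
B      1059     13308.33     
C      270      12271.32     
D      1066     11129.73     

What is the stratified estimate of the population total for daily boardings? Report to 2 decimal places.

Population total = Σ Nₕ·x̄ₕ (each stratum's size times its mean).
580·11468.44 + 1059·13308.33 + 270·12271.32 + 1066·11129.73 = 6651695.2 + 14093521.47 + 3313256.4 + 11864292.18 = 35922765.25.

35922765.25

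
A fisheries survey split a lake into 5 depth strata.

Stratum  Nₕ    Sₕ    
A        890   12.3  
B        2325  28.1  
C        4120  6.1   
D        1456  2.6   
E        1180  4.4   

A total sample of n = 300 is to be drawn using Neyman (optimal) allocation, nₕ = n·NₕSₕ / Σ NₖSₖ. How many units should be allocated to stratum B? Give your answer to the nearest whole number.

A: NₕSₕ = 890·12.3 = 10947
B: NₕSₕ = 2325·28.1 = 65332.5
C: NₕSₕ = 4120·6.1 = 25132
D: NₕSₕ = 1456·2.6 = 3785.6
E: NₕSₕ = 1180·4.4 = 5192
Σ NₕSₕ = 110389.1.
n_B = 300·65332.5/110389.1 = 177.551... → 178.

178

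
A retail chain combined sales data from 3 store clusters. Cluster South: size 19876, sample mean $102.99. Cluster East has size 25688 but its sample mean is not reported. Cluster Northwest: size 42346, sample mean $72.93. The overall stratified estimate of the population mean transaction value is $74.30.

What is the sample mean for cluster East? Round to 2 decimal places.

N = 19876 + 25688 + 42346 = 87910.
Overall total = μ·N = 74.30·87910 = 6531713.
Subtract the known strata: 19876·102.99 + 42346·72.93 = 5135323.02.
Remaining total for cluster East: 6531713 − 5135323.02 = 1396389.98.
Divide by its size: 1396389.98 / 25688 = 54.3596... → 54.36.

54.36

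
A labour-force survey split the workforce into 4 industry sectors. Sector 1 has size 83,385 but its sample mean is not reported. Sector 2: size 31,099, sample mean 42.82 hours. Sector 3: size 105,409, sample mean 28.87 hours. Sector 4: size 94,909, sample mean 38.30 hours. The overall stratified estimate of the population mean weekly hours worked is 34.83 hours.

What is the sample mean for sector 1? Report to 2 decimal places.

35.43

Σ Nₕx̄ₕ = N·μ, so 83385·x̄_1 = 314802·34.83 − (31099·42.82 + 105409·28.87 + 94909·38.30).
= 10964553.66 − 8009831.71 = 2954721.95.
x̄_1 = 2954721.95 / 83385 = 35.4347... → 35.43.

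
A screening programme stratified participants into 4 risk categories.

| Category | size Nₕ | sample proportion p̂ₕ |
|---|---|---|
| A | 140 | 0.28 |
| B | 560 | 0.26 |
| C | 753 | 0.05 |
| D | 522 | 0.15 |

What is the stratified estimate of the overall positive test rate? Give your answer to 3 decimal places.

N = 140 + 560 + 753 + 522 = 1975.
Overall proportion = Σ (Nₕ/N)·p̂ₕ.
Σ Nₕp̂ₕ = 39.2 + 145.6 + 37.65 + 78.3 = 300.75.
300.75 / 1975 = 0.15228... → 0.152.

0.152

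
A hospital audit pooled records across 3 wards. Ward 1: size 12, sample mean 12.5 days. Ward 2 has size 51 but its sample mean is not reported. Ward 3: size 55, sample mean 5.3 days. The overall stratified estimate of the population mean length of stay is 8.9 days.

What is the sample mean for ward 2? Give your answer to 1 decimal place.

11.9

Σ Nₕx̄ₕ = N·μ, so 51·x̄_2 = 118·8.9 − (12·12.5 + 55·5.3).
= 1050.2 − 441.5 = 608.7.
x̄_2 = 608.7 / 51 = 11.935... → 11.9.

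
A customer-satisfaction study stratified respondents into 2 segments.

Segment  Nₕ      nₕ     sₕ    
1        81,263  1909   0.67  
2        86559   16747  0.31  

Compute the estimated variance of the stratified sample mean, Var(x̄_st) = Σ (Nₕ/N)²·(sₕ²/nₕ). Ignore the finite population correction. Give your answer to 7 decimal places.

N = 167822. Term for each stratum: Wₕ²sₕ²/nₕ.
Var(x̄_st) = 0.0000551355 + 0.0000015266 = 0.0000566621 → 0.0000567.

0.0000567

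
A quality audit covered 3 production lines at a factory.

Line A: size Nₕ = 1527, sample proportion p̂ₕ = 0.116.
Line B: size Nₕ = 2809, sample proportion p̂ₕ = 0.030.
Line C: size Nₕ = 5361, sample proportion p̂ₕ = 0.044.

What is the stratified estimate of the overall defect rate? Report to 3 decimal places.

0.051

N = 1527 + 2809 + 5361 = 9697.
Overall proportion = Σ (Nₕ/N)·p̂ₕ.
Σ Nₕp̂ₕ = 177.132 + 84.27 + 235.884 = 497.286.
497.286 / 9697 = 0.05128... → 0.051.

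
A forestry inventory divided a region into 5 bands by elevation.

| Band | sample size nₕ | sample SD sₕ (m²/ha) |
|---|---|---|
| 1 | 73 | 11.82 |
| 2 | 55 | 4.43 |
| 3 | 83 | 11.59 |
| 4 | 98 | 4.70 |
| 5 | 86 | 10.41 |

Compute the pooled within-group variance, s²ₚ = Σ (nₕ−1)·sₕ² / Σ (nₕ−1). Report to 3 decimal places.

1: (73−1)·11.82² = 72·139.7124 = 10059.2928
2: (55−1)·4.43² = 54·19.6249 = 1059.7446
3: (83−1)·11.59² = 82·134.3281 = 11014.9042
4: (98−1)·4.70² = 97·22.09 = 2142.73
5: (86−1)·10.41² = 85·108.3681 = 9211.2885
Numerator = 33487.9601; denominator = Σ(nₕ−1) = 390.
s²ₚ = 33487.9601/390 = 85.86656... → 85.867.

85.867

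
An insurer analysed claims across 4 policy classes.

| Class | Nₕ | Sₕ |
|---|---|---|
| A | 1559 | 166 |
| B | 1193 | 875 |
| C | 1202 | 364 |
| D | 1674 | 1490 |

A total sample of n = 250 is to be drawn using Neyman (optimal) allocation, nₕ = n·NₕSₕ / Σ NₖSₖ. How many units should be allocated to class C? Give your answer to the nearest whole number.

26

A: NₕSₕ = 1559·166 = 258794
B: NₕSₕ = 1193·875 = 1043875
C: NₕSₕ = 1202·364 = 437528
D: NₕSₕ = 1674·1490 = 2494260
Σ NₕSₕ = 4234457.
n_C = 250·437528/4234457 = 25.831... → 26.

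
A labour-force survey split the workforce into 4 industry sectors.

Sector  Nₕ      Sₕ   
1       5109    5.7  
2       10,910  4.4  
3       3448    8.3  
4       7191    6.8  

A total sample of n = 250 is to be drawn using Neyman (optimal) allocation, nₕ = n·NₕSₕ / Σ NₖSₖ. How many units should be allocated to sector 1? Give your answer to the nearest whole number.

47

1: NₕSₕ = 5109·5.7 = 29121.3
2: NₕSₕ = 10910·4.4 = 48004
3: NₕSₕ = 3448·8.3 = 28618.4
4: NₕSₕ = 7191·6.8 = 48898.8
Σ NₕSₕ = 154642.5.
n_1 = 250·29121.3/154642.5 = 47.078... → 47.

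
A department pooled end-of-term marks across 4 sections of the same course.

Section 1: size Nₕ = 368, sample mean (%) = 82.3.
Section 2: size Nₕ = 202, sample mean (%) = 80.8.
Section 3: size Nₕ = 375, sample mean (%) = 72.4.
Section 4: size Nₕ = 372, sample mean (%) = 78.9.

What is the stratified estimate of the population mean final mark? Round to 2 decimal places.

78.29

N = 1317; weights Wₕ = Nₕ/N = (0.2794, 0.1534, 0.2847, 0.2825).
x̄_st = Σ Wₕ·x̄ₕ = 0.2794·82.3 + 0.1534·80.8 + 0.2847·72.4 + 0.2825·78.9 ≈ 78.2907...
→ 78.29.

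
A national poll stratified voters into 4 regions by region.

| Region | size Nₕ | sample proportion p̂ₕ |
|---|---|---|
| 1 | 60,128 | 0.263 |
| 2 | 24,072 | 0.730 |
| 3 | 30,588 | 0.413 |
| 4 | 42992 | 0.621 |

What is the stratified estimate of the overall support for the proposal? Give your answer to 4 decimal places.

0.4609

Wₕ = Nₕ/N with N = 157780: 0.3811, 0.1526, 0.1939, 0.2725.
p̂_st = 0.3811·0.263 + 0.1526·0.730 + 0.1939·0.413 + 0.2725·0.621 ≈ 0.460877... → 0.4609.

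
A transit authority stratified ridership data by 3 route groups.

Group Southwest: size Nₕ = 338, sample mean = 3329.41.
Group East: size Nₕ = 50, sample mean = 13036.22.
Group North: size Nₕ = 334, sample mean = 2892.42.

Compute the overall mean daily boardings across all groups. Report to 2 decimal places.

N = 338 + 50 + 334 = 722.
Overall mean = Σ (Nₕ/N)·x̄ₕ — weight by population share, not a simple average.
Σ Nₕx̄ₕ = 338·3329.41 + 50·13036.22 + 334·2892.42 = 1125340.58 + 651811 + 966068.28 = 2743219.86.
Divide by N: 2743219.86 / 722 = 3799.4735... → 3799.47.

3799.47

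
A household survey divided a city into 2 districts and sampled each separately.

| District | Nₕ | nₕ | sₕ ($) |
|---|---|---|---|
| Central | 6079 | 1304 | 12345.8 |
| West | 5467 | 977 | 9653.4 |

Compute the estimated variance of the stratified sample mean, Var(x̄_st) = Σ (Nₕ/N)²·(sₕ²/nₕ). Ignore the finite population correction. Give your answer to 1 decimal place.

53785.9

N = 11546; Wₕ = Nₕ/N.
district Central: (6079/11546)²·12345.8²/1304 = 32401.2723
district West: (5467/11546)²·9653.4²/977 = 21384.5976
Sum = 53785.8698 → 53785.9.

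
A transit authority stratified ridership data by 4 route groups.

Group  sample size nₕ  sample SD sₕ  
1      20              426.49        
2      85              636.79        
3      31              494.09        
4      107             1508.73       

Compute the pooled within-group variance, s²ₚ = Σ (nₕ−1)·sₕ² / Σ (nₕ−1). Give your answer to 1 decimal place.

Degrees of freedom: 19 + 84 + 30 + 106 = 239.
Σ(nₕ−1)sₕ² = 19·181893.7201 + 84·405501.5041 + 30·244124.9281 + 106·2276266.2129 = 286126073.4367.
s²ₚ = 286126073.4367 / 239 = 1197180.224... → 1197180.2.

1197180.2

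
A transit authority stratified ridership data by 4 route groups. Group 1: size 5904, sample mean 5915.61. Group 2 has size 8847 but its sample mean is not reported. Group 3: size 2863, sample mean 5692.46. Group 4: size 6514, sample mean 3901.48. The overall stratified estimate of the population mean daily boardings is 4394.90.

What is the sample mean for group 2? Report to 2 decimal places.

N = 5904 + 8847 + 2863 + 6514 = 24128.
Overall total = μ·N = 4394.90·24128 = 106040147.2.
Subtract the known strata: 5904·5915.61 + 2863·5692.46 + 6514·3901.48 = 76637515.14.
Remaining total for group 2: 106040147.2 − 76637515.14 = 29402632.06.
Divide by its size: 29402632.06 / 8847 = 3323.4579... → 3323.46.

3323.46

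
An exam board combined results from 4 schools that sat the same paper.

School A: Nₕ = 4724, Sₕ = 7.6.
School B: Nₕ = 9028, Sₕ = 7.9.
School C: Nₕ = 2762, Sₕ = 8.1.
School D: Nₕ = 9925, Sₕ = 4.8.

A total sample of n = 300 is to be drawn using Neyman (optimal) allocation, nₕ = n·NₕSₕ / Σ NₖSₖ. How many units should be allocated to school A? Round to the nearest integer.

61

Σ NₕSₕ = 4724·7.6 + 9028·7.9 + 2762·8.1 + 9925·4.8 = 177235.8.
Share for A: 35902.4/177235.8 = 0.20257.
n_A = 300 × 0.20257 = 60.771... → 61.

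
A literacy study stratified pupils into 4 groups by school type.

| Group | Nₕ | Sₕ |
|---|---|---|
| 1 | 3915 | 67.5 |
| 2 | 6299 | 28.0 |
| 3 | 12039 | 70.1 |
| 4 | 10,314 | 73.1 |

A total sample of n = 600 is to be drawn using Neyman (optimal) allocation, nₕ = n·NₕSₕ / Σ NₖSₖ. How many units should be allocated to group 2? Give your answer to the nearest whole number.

1: NₕSₕ = 3915·67.5 = 264262.5
2: NₕSₕ = 6299·28.0 = 176372
3: NₕSₕ = 12039·70.1 = 843933.9
4: NₕSₕ = 10314·73.1 = 753953.4
Σ NₕSₕ = 2038521.8.
n_2 = 600·176372/2038521.8 = 51.912... → 52.

52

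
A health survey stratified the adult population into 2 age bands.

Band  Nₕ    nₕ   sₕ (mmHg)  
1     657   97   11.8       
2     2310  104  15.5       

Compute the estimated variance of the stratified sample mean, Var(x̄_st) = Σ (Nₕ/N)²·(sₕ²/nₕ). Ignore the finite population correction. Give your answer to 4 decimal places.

N = 2967; Wₕ = Nₕ/N.
band 1: (657/2967)²·11.8²/97 = 0.0703863
band 2: (2310/2967)²·15.5²/104 = 1.4002930
Sum = 1.4706793 → 1.4707.

1.4707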